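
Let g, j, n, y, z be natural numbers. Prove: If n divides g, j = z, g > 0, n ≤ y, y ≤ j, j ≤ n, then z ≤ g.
Since n ≤ y and y ≤ j, n ≤ j. Since j ≤ n, n = j. From n divides g, j divides g. Because g > 0, j ≤ g. Since j = z, z ≤ g.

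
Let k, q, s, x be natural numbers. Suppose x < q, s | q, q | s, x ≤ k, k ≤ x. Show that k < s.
q | s and s | q, hence q = s. x ≤ k and k ≤ x, therefore x = k. x < q, so k < q. q = s, so k < s.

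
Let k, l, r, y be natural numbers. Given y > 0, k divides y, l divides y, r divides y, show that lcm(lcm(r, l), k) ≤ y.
Because r divides y and l divides y, lcm(r, l) divides y. k divides y, so lcm(lcm(r, l), k) divides y. y > 0, so lcm(lcm(r, l), k) ≤ y.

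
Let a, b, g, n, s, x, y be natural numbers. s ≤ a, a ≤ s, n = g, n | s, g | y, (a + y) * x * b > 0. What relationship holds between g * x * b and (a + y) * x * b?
g * x * b ≤ (a + y) * x * b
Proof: Because s ≤ a and a ≤ s, s = a. n = g and n | s, therefore g | s. Since s = a, g | a. Because g | y, g | a + y. Then g * x | (a + y) * x. Then g * x * b | (a + y) * x * b. (a + y) * x * b > 0, so g * x * b ≤ (a + y) * x * b.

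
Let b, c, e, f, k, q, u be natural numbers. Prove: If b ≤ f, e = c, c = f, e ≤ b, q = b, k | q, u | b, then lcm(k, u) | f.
Because e = c and c = f, e = f. e ≤ b, so f ≤ b. Since b ≤ f, b = f. From q = b and k | q, k | b. u | b, so lcm(k, u) | b. b = f, so lcm(k, u) | f.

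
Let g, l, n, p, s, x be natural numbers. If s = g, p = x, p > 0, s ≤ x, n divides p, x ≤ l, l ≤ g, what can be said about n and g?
n ≤ g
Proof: x ≤ l and l ≤ g, therefore x ≤ g. s = g and s ≤ x, therefore g ≤ x. From x ≤ g, x = g. Since p = x, p = g. n divides p and p > 0, thus n ≤ p. p = g, so n ≤ g.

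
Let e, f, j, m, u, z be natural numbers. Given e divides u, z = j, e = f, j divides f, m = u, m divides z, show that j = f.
m = u and m divides z, thus u divides z. Since e divides u, e divides z. Since e = f, f divides z. Since z = j, f divides j. Since j divides f, j = f.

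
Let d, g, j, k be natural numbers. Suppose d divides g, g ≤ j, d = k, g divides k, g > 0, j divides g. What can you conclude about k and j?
k = j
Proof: From j divides g and g > 0, j ≤ g. g ≤ j, so j = g. d = k and d divides g, therefore k divides g. Since g divides k, g = k. Because j = g, j = k. Then k = j.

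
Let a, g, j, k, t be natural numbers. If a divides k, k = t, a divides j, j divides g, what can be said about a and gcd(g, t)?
a divides gcd(g, t)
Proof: a divides j and j divides g, hence a divides g. k = t and a divides k, therefore a divides t. a divides g, so a divides gcd(g, t).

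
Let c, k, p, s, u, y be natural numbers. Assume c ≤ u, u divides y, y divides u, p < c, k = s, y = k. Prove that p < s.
y = k and k = s, thus y = s. Since u divides y and y divides u, u = y. Since p < c and c ≤ u, p < u. u = y, so p < y. Since y = s, p < s.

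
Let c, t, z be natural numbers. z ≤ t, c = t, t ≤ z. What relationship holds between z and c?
z = c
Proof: From t ≤ z and z ≤ t, t = z. c = t, so c = z. Then z = c.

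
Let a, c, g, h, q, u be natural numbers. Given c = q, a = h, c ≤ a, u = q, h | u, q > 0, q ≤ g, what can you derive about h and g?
h ≤ g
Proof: a = h and c ≤ a, thus c ≤ h. Because c = q, q ≤ h. Because u = q and h | u, h | q. Since q > 0, h ≤ q. q ≤ h, so q = h. From q ≤ g, h ≤ g.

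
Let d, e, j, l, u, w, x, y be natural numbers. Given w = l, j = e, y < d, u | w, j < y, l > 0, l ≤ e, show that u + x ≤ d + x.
w = l and u | w, hence u | l. Since l > 0, u ≤ l. From j < y and y < d, j < d. j = e, so e < d. Since l ≤ e, l < d. Since u ≤ l, u < d. Then u + x < d + x. Then u + x ≤ d + x.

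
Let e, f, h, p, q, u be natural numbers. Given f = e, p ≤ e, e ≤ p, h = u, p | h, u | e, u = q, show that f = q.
p ≤ e and e ≤ p, therefore p = e. Since h = u and p | h, p | u. Since p = e, e | u. Since u | e, e = u. f = e, so f = u. u = q, so f = q.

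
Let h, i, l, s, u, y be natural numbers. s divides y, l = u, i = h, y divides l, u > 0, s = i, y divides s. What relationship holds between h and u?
h ≤ u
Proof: y divides s and s divides y, thus y = s. Since s = i, y = i. i = h, so y = h. l = u and y divides l, therefore y divides u. y = h, so h divides u. u > 0, so h ≤ u.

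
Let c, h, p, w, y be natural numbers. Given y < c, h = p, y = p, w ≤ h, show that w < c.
h = p and w ≤ h, therefore w ≤ p. Since y = p and y < c, p < c. Since w ≤ p, w < c.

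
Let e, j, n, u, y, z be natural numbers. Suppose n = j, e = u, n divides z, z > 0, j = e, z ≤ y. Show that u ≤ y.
n = j and j = e, hence n = e. n divides z, so e divides z. Since z > 0, e ≤ z. Since z ≤ y, e ≤ y. From e = u, u ≤ y.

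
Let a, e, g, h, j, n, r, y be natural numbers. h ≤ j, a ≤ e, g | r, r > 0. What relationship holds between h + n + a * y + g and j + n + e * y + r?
h + n + a * y + g ≤ j + n + e * y + r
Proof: From h ≤ j, h + n ≤ j + n. a ≤ e, thus a * y ≤ e * y. Since h + n ≤ j + n, h + n + a * y ≤ j + n + e * y. g | r and r > 0, so g ≤ r. Since h + n + a * y ≤ j + n + e * y, h + n + a * y + g ≤ j + n + e * y + r.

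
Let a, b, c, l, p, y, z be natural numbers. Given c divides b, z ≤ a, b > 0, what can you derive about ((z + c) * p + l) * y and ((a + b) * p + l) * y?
((z + c) * p + l) * y ≤ ((a + b) * p + l) * y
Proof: Since c divides b and b > 0, c ≤ b. Since z ≤ a, z + c ≤ a + b. By multiplying by a non-negative, (z + c) * p ≤ (a + b) * p. Then (z + c) * p + l ≤ (a + b) * p + l. By multiplying by a non-negative, ((z + c) * p + l) * y ≤ ((a + b) * p + l) * y.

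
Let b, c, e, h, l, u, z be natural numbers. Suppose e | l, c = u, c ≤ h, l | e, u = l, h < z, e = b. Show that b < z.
c = u and u = l, hence c = l. l | e and e | l, hence l = e. c = l, so c = e. Since e = b, c = b. From c ≤ h and h < z, c < z. c = b, so b < z.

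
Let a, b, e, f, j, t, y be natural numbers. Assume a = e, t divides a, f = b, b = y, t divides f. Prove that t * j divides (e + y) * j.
Because a = e and t divides a, t divides e. f = b and b = y, so f = y. Since t divides f, t divides y. t divides e, so t divides e + y. Then t * j divides (e + y) * j.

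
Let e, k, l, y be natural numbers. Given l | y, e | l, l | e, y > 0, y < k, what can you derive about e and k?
e < k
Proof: Since l | e and e | l, l = e. From l | y and y > 0, l ≤ y. y < k, so l < k. Since l = e, e < k.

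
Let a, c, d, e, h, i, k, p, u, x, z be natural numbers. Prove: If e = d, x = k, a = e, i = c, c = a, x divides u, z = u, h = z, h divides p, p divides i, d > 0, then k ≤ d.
i = c and c = a, so i = a. h = z and h divides p, therefore z divides p. z = u, so u divides p. From p divides i, u divides i. x divides u, so x divides i. i = a, so x divides a. Since a = e, x divides e. x = k, so k divides e. e = d, so k divides d. Because d > 0, k ≤ d.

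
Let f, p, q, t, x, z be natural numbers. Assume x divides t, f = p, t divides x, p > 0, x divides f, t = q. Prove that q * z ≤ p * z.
x divides t and t divides x, therefore x = t. Since x divides f, t divides f. Since f = p, t divides p. Since t = q, q divides p. p > 0, so q ≤ p. By multiplying by a non-negative, q * z ≤ p * z.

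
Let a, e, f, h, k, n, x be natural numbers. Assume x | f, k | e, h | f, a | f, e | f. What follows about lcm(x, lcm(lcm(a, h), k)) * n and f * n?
lcm(x, lcm(lcm(a, h), k)) * n | f * n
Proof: a | f and h | f, so lcm(a, h) | f. Because k | e and e | f, k | f. Since lcm(a, h) | f, lcm(lcm(a, h), k) | f. Because x | f, lcm(x, lcm(lcm(a, h), k)) | f. Then lcm(x, lcm(lcm(a, h), k)) * n | f * n.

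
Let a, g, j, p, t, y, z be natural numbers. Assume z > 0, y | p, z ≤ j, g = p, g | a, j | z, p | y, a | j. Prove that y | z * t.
Because p | y and y | p, p = y. From g = p, g = y. j | z and z > 0, hence j ≤ z. Since z ≤ j, j = z. g | a and a | j, thus g | j. j = z, so g | z. Since g = y, y | z. Then y | z * t.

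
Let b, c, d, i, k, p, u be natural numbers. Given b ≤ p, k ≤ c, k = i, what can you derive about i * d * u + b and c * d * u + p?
i * d * u + b ≤ c * d * u + p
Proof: Because k = i and k ≤ c, i ≤ c. By multiplying by a non-negative, i * d ≤ c * d. By multiplying by a non-negative, i * d * u ≤ c * d * u. From b ≤ p, i * d * u + b ≤ c * d * u + p.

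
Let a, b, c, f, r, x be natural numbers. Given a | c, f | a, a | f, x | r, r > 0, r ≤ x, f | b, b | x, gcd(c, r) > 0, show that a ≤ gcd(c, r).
f | a and a | f, hence f = a. x | r and r > 0, so x ≤ r. Since r ≤ x, x = r. From f | b and b | x, f | x. Because x = r, f | r. Since f = a, a | r. Because a | c, a | gcd(c, r). gcd(c, r) > 0, so a ≤ gcd(c, r).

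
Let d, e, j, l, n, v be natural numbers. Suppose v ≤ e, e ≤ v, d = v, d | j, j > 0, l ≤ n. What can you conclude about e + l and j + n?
e + l ≤ j + n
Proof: From v ≤ e and e ≤ v, v = e. Because d | j and j > 0, d ≤ j. d = v, so v ≤ j. Since v = e, e ≤ j. l ≤ n, so e + l ≤ j + n.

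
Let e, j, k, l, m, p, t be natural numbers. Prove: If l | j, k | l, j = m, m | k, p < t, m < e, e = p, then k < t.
k | l and l | j, so k | j. Since j = m, k | m. m | k, so m = k. e = p and m < e, therefore m < p. m = k, so k < p. Since p < t, k < t.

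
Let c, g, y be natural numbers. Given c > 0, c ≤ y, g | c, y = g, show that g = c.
y = g and c ≤ y, so c ≤ g. Since g | c and c > 0, g ≤ c. From c ≤ g, c = g. Then g = c.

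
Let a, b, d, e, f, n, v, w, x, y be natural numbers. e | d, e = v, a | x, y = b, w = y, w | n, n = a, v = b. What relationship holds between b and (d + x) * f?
b | (d + x) * f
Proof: From e = v and v = b, e = b. e | d, so b | d. w = y and y = b, thus w = b. n = a and w | n, so w | a. a | x, so w | x. w = b, so b | x. b | d, so b | d + x. Then b | (d + x) * f.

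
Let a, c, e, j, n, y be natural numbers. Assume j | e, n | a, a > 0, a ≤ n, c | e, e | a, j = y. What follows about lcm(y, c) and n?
lcm(y, c) | n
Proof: Since n | a and a > 0, n ≤ a. Because a ≤ n, a = n. j = y and j | e, therefore y | e. Because c | e, lcm(y, c) | e. Since e | a, lcm(y, c) | a. a = n, so lcm(y, c) | n.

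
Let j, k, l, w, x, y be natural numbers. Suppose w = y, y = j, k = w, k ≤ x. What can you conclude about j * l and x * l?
j * l ≤ x * l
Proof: w = y and y = j, therefore w = j. k = w and k ≤ x, therefore w ≤ x. w = j, so j ≤ x. By multiplying by a non-negative, j * l ≤ x * l.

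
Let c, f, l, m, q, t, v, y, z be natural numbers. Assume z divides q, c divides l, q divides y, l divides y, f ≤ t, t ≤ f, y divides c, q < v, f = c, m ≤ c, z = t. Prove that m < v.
From c divides l and l divides y, c divides y. Since y divides c, y = c. q divides y, so q divides c. t ≤ f and f ≤ t, so t = f. Since z = t, z = f. Since z divides q, f divides q. f = c, so c divides q. q divides c, so q = c. Since q < v, c < v. Since m ≤ c, m < v.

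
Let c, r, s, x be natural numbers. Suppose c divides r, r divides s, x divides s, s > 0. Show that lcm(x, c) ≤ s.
Since c divides r and r divides s, c divides s. x divides s, so lcm(x, c) divides s. s > 0, so lcm(x, c) ≤ s.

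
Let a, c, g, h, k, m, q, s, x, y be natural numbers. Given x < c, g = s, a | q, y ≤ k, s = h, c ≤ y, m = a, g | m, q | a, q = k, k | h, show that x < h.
a | q and q | a, so a = q. Since q = k, a = k. Since g = s and g | m, s | m. Since m = a, s | a. Since s = h, h | a. Since a = k, h | k. Since k | h, k = h. x < c and c ≤ y, therefore x < y. y ≤ k, so x < k. k = h, so x < h.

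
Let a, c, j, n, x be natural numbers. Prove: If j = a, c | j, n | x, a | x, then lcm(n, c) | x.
j = a and c | j, thus c | a. Since a | x, c | x. Since n | x, lcm(n, c) | x.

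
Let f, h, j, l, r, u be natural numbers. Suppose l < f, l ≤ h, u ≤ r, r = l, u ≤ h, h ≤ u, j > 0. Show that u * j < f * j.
h ≤ u and u ≤ h, hence h = u. l ≤ h, so l ≤ u. r = l and u ≤ r, therefore u ≤ l. l ≤ u, so l = u. Since l < f, u < f. From j > 0, by multiplying by a positive, u * j < f * j.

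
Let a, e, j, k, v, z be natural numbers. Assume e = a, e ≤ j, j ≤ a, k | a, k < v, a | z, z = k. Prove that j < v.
z = k and a | z, hence a | k. k | a, so k = a. Because e = a and e ≤ j, a ≤ j. j ≤ a, so a = j. Since k = a, k = j. Since k < v, j < v.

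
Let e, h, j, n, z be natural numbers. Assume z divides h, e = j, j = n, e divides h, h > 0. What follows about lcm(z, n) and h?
lcm(z, n) ≤ h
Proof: From e = j and j = n, e = n. e divides h, so n divides h. Since z divides h, lcm(z, n) divides h. Since h > 0, lcm(z, n) ≤ h.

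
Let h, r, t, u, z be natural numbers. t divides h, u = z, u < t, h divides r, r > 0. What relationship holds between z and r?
z < r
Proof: u = z and u < t, thus z < t. t divides h and h divides r, thus t divides r. r > 0, so t ≤ r. z < t, so z < r.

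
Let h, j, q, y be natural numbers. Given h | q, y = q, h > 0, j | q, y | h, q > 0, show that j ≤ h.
y = q and y | h, therefore q | h. h > 0, so q ≤ h. Since h | q and q > 0, h ≤ q. q ≤ h, so q = h. j | q and q > 0, so j ≤ q. q = h, so j ≤ h.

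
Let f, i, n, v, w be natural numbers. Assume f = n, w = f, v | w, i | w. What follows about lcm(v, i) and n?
lcm(v, i) | n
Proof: v | w and i | w, hence lcm(v, i) | w. w = f, so lcm(v, i) | f. f = n, so lcm(v, i) | n.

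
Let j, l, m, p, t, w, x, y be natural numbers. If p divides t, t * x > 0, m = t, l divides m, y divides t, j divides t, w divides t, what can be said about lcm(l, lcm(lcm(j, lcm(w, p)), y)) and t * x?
lcm(l, lcm(lcm(j, lcm(w, p)), y)) ≤ t * x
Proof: m = t and l divides m, therefore l divides t. w divides t and p divides t, hence lcm(w, p) divides t. Since j divides t, lcm(j, lcm(w, p)) divides t. y divides t, so lcm(lcm(j, lcm(w, p)), y) divides t. Since l divides t, lcm(l, lcm(lcm(j, lcm(w, p)), y)) divides t. Then lcm(l, lcm(lcm(j, lcm(w, p)), y)) divides t * x. t * x > 0, so lcm(l, lcm(lcm(j, lcm(w, p)), y)) ≤ t * x.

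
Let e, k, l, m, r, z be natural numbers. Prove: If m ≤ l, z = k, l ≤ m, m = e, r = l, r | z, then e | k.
l ≤ m and m ≤ l, hence l = m. Since r = l, r = m. Since z = k and r | z, r | k. r = m, so m | k. Since m = e, e | k.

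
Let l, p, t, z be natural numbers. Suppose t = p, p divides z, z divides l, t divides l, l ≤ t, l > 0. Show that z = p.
Since t divides l and l > 0, t ≤ l. Since l ≤ t, l = t. Since t = p, l = p. z divides l, so z divides p. p divides z, so z = p.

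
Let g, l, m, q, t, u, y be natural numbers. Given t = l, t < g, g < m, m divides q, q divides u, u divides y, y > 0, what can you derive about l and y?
l < y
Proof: Since t = l and t < g, l < g. From q divides u and u divides y, q divides y. m divides q, so m divides y. Since y > 0, m ≤ y. Since g < m, g < y. l < g, so l < y.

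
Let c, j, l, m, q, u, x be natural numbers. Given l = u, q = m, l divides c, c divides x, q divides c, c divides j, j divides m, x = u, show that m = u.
l = u and l divides c, therefore u divides c. x = u and c divides x, thus c divides u. Since u divides c, u = c. From c divides j and j divides m, c divides m. Since q = m and q divides c, m divides c. c divides m, so c = m. Since u = c, u = m. Then m = u.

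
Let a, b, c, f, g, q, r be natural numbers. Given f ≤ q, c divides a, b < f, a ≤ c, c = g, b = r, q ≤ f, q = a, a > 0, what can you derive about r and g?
r < g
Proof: c divides a and a > 0, therefore c ≤ a. a ≤ c, so a = c. c = g, so a = g. f ≤ q and q ≤ f, hence f = q. Since q = a, f = a. Since b = r and b < f, r < f. Since f = a, r < a. a = g, so r < g.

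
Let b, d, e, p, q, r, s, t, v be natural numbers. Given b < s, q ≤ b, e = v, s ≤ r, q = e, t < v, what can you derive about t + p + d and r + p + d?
t + p + d < r + p + d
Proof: Because q = e and e = v, q = v. b < s and s ≤ r, therefore b < r. Since q ≤ b, q < r. q = v, so v < r. Because t < v, t < r. Then t + p < r + p. Then t + p + d < r + p + d.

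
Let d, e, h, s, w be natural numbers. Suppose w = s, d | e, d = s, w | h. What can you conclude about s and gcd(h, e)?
s | gcd(h, e)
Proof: w = s and w | h, hence s | h. d = s and d | e, thus s | e. Since s | h, s | gcd(h, e).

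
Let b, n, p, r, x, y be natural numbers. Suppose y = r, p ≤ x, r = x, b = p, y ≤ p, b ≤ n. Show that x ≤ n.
Because y = r and y ≤ p, r ≤ p. r = x, so x ≤ p. Since p ≤ x, p = x. Since b = p, b = x. b ≤ n, so x ≤ n.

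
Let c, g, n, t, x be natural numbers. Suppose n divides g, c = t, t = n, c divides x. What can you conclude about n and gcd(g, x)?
n divides gcd(g, x)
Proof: c = t and t = n, therefore c = n. Since c divides x, n divides x. Since n divides g, n divides gcd(g, x).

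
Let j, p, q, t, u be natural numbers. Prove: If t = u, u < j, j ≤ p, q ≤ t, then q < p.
t = u and q ≤ t, hence q ≤ u. u < j, so q < j. Because j ≤ p, q < p.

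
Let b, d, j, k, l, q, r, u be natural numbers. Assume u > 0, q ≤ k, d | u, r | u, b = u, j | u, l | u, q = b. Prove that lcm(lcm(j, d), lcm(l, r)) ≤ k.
Since j | u and d | u, lcm(j, d) | u. l | u and r | u, therefore lcm(l, r) | u. lcm(j, d) | u, so lcm(lcm(j, d), lcm(l, r)) | u. Since u > 0, lcm(lcm(j, d), lcm(l, r)) ≤ u. Since q = b and q ≤ k, b ≤ k. Since b = u, u ≤ k. Since lcm(lcm(j, d), lcm(l, r)) ≤ u, lcm(lcm(j, d), lcm(l, r)) ≤ k.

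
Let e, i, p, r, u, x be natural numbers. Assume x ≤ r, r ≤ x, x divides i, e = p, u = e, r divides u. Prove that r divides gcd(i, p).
x ≤ r and r ≤ x, so x = r. From x divides i, r divides i. From u = e and r divides u, r divides e. Because e = p, r divides p. Since r divides i, r divides gcd(i, p).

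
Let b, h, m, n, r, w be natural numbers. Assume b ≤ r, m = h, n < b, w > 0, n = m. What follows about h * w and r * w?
h * w < r * w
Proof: Because n = m and m = h, n = h. n < b, so h < b. Since b ≤ r, h < r. Combined with w > 0, by multiplying by a positive, h * w < r * w.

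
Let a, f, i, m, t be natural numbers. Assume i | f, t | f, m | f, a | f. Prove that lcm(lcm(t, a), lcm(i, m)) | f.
Because t | f and a | f, lcm(t, a) | f. Because i | f and m | f, lcm(i, m) | f. Since lcm(t, a) | f, lcm(lcm(t, a), lcm(i, m)) | f.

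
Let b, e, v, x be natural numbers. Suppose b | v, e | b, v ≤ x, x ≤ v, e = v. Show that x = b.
x ≤ v and v ≤ x, thus x = v. e = v and e | b, hence v | b. b | v, so v = b. From x = v, x = b.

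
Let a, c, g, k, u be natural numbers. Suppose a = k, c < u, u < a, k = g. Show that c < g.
a = k and k = g, hence a = g. c < u and u < a, hence c < a. Since a = g, c < g.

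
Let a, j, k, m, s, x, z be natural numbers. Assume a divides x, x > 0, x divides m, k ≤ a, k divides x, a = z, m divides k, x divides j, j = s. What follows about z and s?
z divides s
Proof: Because x divides m and m divides k, x divides k. k divides x, so k = x. k ≤ a, so x ≤ a. a divides x and x > 0, hence a ≤ x. Since x ≤ a, x = a. Since a = z, x = z. j = s and x divides j, hence x divides s. x = z, so z divides s.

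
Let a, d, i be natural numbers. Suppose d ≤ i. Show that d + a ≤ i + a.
d ≤ i. By adding to both sides, d + a ≤ i + a.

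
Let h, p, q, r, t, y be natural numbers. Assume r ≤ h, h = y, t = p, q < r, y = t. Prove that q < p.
h = y and y = t, so h = t. t = p, so h = p. q < r and r ≤ h, therefore q < h. h = p, so q < p.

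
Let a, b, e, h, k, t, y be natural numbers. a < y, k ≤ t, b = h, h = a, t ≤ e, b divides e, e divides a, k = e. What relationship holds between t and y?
t < y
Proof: Since b = h and b divides e, h divides e. h = a, so a divides e. e divides a, so a = e. k = e and k ≤ t, hence e ≤ t. t ≤ e, so e = t. Because a = e, a = t. Since a < y, t < y.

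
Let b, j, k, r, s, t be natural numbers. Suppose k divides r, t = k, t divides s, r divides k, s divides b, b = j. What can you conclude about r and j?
r divides j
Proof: k divides r and r divides k, so k = r. Since t = k, t = r. Because b = j and s divides b, s divides j. t divides s, so t divides j. Since t = r, r divides j.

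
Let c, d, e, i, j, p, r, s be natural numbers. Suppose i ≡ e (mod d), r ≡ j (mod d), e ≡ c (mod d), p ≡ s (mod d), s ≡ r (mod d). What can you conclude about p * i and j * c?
p * i ≡ j * c (mod d)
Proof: From p ≡ s (mod d) and s ≡ r (mod d), p ≡ r (mod d). r ≡ j (mod d), so p ≡ j (mod d). i ≡ e (mod d) and e ≡ c (mod d), therefore i ≡ c (mod d). From p ≡ j (mod d), by multiplying congruences, p * i ≡ j * c (mod d).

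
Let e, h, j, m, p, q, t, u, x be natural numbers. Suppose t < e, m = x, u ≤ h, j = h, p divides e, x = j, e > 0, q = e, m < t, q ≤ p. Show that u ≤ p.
q = e and q ≤ p, hence e ≤ p. From p divides e and e > 0, p ≤ e. e ≤ p, so e = p. Since m = x and x = j, m = j. j = h, so m = h. m < t, so h < t. Since t < e, h < e. e = p, so h < p. u ≤ h, so u < p. Then u ≤ p.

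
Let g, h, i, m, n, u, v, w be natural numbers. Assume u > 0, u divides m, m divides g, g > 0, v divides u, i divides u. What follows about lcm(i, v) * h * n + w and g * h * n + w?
lcm(i, v) * h * n + w ≤ g * h * n + w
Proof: i divides u and v divides u, so lcm(i, v) divides u. u > 0, so lcm(i, v) ≤ u. u divides m and m divides g, therefore u divides g. g > 0, so u ≤ g. lcm(i, v) ≤ u, so lcm(i, v) ≤ g. By multiplying by a non-negative, lcm(i, v) * h ≤ g * h. By multiplying by a non-negative, lcm(i, v) * h * n ≤ g * h * n. Then lcm(i, v) * h * n + w ≤ g * h * n + w.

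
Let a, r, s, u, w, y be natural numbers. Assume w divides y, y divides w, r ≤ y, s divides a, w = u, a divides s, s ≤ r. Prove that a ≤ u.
s divides a and a divides s, therefore s = a. y divides w and w divides y, so y = w. Since w = u, y = u. s ≤ r and r ≤ y, hence s ≤ y. Since y = u, s ≤ u. s = a, so a ≤ u.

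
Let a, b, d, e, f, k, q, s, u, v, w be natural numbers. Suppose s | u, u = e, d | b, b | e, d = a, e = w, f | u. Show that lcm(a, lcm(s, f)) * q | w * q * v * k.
d | b and b | e, therefore d | e. From d = a, a | e. Because s | u and f | u, lcm(s, f) | u. u = e, so lcm(s, f) | e. Because a | e, lcm(a, lcm(s, f)) | e. e = w, so lcm(a, lcm(s, f)) | w. Then lcm(a, lcm(s, f)) * q | w * q. Then lcm(a, lcm(s, f)) * q | w * q * v. Then lcm(a, lcm(s, f)) * q | w * q * v * k.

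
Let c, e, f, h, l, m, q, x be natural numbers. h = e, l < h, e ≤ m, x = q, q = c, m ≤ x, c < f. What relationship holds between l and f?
l < f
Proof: From h = e and l < h, l < e. x = q and q = c, thus x = c. Since m ≤ x, m ≤ c. From e ≤ m, e ≤ c. Since l < e, l < c. c < f, so l < f.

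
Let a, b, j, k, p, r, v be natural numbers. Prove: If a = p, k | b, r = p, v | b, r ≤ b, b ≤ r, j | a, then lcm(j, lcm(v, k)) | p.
a = p and j | a, therefore j | p. b ≤ r and r ≤ b, hence b = r. r = p, so b = p. Since v | b and k | b, lcm(v, k) | b. Since b = p, lcm(v, k) | p. Since j | p, lcm(j, lcm(v, k)) | p.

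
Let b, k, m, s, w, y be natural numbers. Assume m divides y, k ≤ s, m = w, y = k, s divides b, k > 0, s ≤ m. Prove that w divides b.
Because y = k and m divides y, m divides k. k > 0, so m ≤ k. k ≤ s, so m ≤ s. s ≤ m, so s = m. Since m = w, s = w. s divides b, so w divides b.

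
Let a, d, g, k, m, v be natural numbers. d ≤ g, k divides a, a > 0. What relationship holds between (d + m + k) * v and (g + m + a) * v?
(d + m + k) * v ≤ (g + m + a) * v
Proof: From d ≤ g, d + m ≤ g + m. Because k divides a and a > 0, k ≤ a. Since d + m ≤ g + m, d + m + k ≤ g + m + a. By multiplying by a non-negative, (d + m + k) * v ≤ (g + m + a) * v.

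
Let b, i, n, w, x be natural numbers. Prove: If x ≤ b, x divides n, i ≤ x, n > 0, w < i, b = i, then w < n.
From b = i and x ≤ b, x ≤ i. i ≤ x, so x = i. x divides n and n > 0, thus x ≤ n. Since x = i, i ≤ n. Because w < i, w < n.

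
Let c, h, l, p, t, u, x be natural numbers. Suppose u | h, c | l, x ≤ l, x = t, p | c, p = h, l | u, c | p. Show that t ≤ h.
l | u and u | h, therefore l | h. From c | p and p | c, c = p. c | l, so p | l. Since p = h, h | l. Since l | h, l = h. x ≤ l, so x ≤ h. Since x = t, t ≤ h.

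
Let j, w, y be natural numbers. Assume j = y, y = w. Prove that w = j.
j = y and y = w, hence j = w. Then w = j.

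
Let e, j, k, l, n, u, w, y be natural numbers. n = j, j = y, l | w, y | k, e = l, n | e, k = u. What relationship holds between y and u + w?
y | u + w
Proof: Since k = u and y | k, y | u. Because n = j and j = y, n = y. e = l and n | e, therefore n | l. Since l | w, n | w. n = y, so y | w. Since y | u, y | u + w.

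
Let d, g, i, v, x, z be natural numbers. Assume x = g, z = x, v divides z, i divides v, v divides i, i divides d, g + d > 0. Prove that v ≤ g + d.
Since z = x and v divides z, v divides x. x = g, so v divides g. i divides v and v divides i, hence i = v. i divides d, so v divides d. Because v divides g, v divides g + d. g + d > 0, so v ≤ g + d.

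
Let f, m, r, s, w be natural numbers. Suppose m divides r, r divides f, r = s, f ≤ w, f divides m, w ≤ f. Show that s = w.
Since w ≤ f and f ≤ w, w = f. f divides m and m divides r, so f divides r. r divides f, so f = r. Since w = f, w = r. Since r = s, w = s. Then s = w.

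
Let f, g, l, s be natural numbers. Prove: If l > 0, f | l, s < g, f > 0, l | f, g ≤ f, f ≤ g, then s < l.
g ≤ f and f ≤ g, thus g = f. f | l and l > 0, hence f ≤ l. l | f and f > 0, therefore l ≤ f. f ≤ l, so f = l. Since g = f, g = l. Since s < g, s < l.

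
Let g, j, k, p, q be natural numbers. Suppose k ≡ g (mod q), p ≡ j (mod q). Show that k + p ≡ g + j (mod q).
From k ≡ g (mod q) and p ≡ j (mod q), by adding congruences, k + p ≡ g + j (mod q).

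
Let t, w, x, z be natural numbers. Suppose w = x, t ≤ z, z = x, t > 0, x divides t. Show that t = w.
x divides t and t > 0, so x ≤ t. z = x and t ≤ z, so t ≤ x. x ≤ t, so x = t. w = x, so w = t. Then t = w.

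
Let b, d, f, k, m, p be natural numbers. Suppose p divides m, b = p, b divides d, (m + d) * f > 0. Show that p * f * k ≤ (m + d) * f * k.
b = p and b divides d, hence p divides d. From p divides m, p divides m + d. Then p * f divides (m + d) * f. Since (m + d) * f > 0, p * f ≤ (m + d) * f. By multiplying by a non-negative, p * f * k ≤ (m + d) * f * k.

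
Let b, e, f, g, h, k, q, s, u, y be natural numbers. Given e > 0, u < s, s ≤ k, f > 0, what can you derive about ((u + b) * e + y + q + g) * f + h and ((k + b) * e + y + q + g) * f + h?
((u + b) * e + y + q + g) * f + h < ((k + b) * e + y + q + g) * f + h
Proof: u < s and s ≤ k, so u < k. Then u + b < k + b. Combining with e > 0, by multiplying by a positive, (u + b) * e < (k + b) * e. Then (u + b) * e + y < (k + b) * e + y. Then (u + b) * e + y + q < (k + b) * e + y + q. Then (u + b) * e + y + q + g < (k + b) * e + y + q + g. Combining with f > 0, by multiplying by a positive, ((u + b) * e + y + q + g) * f < ((k + b) * e + y + q + g) * f. Then ((u + b) * e + y + q + g) * f + h < ((k + b) * e + y + q + g) * f + h.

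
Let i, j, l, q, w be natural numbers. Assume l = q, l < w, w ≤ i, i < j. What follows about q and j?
q < j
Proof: l < w and w ≤ i, so l < i. From l = q, q < i. From i < j, q < j.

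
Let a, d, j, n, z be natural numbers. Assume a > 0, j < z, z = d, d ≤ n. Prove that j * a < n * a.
Since z = d and j < z, j < d. d ≤ n, so j < n. a > 0, so j * a < n * a.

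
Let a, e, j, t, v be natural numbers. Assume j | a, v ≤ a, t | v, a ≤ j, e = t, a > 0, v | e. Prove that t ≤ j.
Because j | a and a > 0, j ≤ a. Since a ≤ j, a = j. From e = t and v | e, v | t. t | v, so v = t. v ≤ a, so t ≤ a. a = j, so t ≤ j.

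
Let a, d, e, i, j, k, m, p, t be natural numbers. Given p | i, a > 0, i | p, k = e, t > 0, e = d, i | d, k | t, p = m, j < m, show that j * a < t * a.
i | p and p | i, thus i = p. Since p = m, i = m. Because k = e and e = d, k = d. k | t, so d | t. i | d, so i | t. i = m, so m | t. t > 0, so m ≤ t. j < m, so j < t. Since a > 0, j * a < t * a.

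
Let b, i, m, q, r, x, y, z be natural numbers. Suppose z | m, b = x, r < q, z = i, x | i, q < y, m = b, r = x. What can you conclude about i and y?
i < y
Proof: m = b and b = x, hence m = x. Because z | m, z | x. Since z = i, i | x. Since x | i, x = i. Since r = x, r = i. r < q, so i < q. q < y, so i < y.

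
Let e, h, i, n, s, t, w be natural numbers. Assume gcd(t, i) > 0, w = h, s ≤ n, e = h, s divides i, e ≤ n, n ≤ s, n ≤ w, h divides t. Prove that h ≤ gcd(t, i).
s ≤ n and n ≤ s, hence s = n. w = h and n ≤ w, so n ≤ h. Because e = h and e ≤ n, h ≤ n. Since n ≤ h, n = h. Because s = n, s = h. Since s divides i, h divides i. Since h divides t, h divides gcd(t, i). Since gcd(t, i) > 0, h ≤ gcd(t, i).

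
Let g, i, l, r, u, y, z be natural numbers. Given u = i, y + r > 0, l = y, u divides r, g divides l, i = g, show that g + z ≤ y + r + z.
l = y and g divides l, hence g divides y. From u = i and i = g, u = g. Since u divides r, g divides r. Since g divides y, g divides y + r. y + r > 0, so g ≤ y + r. Then g + z ≤ y + r + z.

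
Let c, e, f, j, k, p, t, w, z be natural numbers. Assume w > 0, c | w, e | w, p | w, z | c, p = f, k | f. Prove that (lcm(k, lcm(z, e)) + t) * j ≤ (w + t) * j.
From p = f and p | w, f | w. From k | f, k | w. z | c and c | w, therefore z | w. Since e | w, lcm(z, e) | w. Since k | w, lcm(k, lcm(z, e)) | w. w > 0, so lcm(k, lcm(z, e)) ≤ w. Then lcm(k, lcm(z, e)) + t ≤ w + t. Then (lcm(k, lcm(z, e)) + t) * j ≤ (w + t) * j.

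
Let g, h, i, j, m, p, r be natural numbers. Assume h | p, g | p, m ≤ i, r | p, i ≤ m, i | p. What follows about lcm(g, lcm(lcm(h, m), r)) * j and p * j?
lcm(g, lcm(lcm(h, m), r)) * j | p * j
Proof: i ≤ m and m ≤ i, thus i = m. From i | p, m | p. h | p, so lcm(h, m) | p. Because r | p, lcm(lcm(h, m), r) | p. g | p, so lcm(g, lcm(lcm(h, m), r)) | p. Then lcm(g, lcm(lcm(h, m), r)) * j | p * j.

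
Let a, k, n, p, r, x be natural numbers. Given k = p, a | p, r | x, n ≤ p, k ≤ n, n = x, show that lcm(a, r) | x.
k = p and k ≤ n, thus p ≤ n. n ≤ p, so p = n. n = x, so p = x. Since a | p, a | x. From r | x, lcm(a, r) | x.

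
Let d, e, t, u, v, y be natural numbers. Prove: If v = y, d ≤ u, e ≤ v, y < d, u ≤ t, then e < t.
From v = y and e ≤ v, e ≤ y. From y < d and d ≤ u, y < u. Since u ≤ t, y < t. e ≤ y, so e < t.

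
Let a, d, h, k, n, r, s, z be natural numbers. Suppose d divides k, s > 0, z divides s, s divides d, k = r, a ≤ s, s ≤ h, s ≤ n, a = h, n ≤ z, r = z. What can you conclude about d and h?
d = h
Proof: Since z divides s and s > 0, z ≤ s. From s ≤ n and n ≤ z, s ≤ z. Since z ≤ s, z = s. From k = r and r = z, k = z. d divides k, so d divides z. Since z = s, d divides s. Since s divides d, d = s. Because a = h and a ≤ s, h ≤ s. s ≤ h, so s = h. Since d = s, d = h.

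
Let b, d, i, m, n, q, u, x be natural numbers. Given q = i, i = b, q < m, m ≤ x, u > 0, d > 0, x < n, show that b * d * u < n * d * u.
q = i and i = b, so q = b. q < m and m ≤ x, thus q < x. x < n, so q < n. Because q = b, b < n. From d > 0, by multiplying by a positive, b * d < n * d. Since u > 0, by multiplying by a positive, b * d * u < n * d * u.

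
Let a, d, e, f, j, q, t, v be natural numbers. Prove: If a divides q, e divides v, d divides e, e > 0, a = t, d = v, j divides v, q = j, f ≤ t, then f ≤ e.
q = j and a divides q, hence a divides j. a = t, so t divides j. Since d = v and d divides e, v divides e. e divides v, so v = e. j divides v, so j divides e. t divides j, so t divides e. e > 0, so t ≤ e. Because f ≤ t, f ≤ e.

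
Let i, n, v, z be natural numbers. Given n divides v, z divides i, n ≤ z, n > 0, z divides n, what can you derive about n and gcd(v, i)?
n divides gcd(v, i)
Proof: z divides n and n > 0, thus z ≤ n. n ≤ z, so z = n. Since z divides i, n divides i. Since n divides v, n divides gcd(v, i).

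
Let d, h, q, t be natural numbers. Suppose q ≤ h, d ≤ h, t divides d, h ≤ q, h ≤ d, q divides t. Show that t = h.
q ≤ h and h ≤ q, hence q = h. q divides t, so h divides t. d ≤ h and h ≤ d, so d = h. t divides d, so t divides h. Since h divides t, h = t. Then t = h.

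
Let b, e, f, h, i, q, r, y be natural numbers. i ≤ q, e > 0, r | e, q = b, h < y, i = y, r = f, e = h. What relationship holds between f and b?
f < b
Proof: r | e and e > 0, so r ≤ e. Since e = h, r ≤ h. h < y, so r < y. q = b and i ≤ q, so i ≤ b. Since i = y, y ≤ b. Since r < y, r < b. r = f, so f < b.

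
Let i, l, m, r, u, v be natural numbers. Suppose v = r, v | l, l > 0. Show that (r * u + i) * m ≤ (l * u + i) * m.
v = r and v | l, thus r | l. l > 0, so r ≤ l. Then r * u ≤ l * u. Then r * u + i ≤ l * u + i. Then (r * u + i) * m ≤ (l * u + i) * m.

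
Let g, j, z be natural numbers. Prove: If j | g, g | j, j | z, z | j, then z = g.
From z | j and j | z, z = j. j | g and g | j, therefore j = g. z = j, so z = g.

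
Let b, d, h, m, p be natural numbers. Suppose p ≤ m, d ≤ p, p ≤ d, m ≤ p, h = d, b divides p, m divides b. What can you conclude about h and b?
h = b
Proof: d ≤ p and p ≤ d, so d = p. Since h = d, h = p. From m ≤ p and p ≤ m, m = p. Since m divides b, p divides b. b divides p, so p = b. Since h = p, h = b.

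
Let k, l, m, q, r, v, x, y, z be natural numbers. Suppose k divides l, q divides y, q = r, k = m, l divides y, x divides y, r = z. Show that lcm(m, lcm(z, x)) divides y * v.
Since k = m and k divides l, m divides l. From l divides y, m divides y. q = r and q divides y, hence r divides y. r = z, so z divides y. x divides y, so lcm(z, x) divides y. m divides y, so lcm(m, lcm(z, x)) divides y. Then lcm(m, lcm(z, x)) divides y * v.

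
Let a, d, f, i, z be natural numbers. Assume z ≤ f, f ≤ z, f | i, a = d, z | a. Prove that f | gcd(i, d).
z ≤ f and f ≤ z, therefore z = f. Since z | a, f | a. a = d, so f | d. From f | i, f | gcd(i, d).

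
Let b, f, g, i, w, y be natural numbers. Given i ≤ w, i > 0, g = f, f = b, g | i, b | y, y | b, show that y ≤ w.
b | y and y | b, so b = y. g = f and f = b, therefore g = b. From g | i and i > 0, g ≤ i. i ≤ w, so g ≤ w. Since g = b, b ≤ w. Since b = y, y ≤ w.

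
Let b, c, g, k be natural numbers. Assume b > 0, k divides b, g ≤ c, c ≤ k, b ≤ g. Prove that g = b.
g ≤ c and c ≤ k, so g ≤ k. k divides b and b > 0, thus k ≤ b. g ≤ k, so g ≤ b. b ≤ g, so g = b.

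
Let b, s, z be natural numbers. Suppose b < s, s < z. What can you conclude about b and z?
b < z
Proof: Because b < s and s < z, by transitivity, b < z.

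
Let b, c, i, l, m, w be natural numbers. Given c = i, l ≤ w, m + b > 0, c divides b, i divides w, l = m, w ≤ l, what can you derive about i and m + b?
i ≤ m + b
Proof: w ≤ l and l ≤ w, therefore w = l. Since l = m, w = m. i divides w, so i divides m. Since c = i and c divides b, i divides b. Since i divides m, i divides m + b. Since m + b > 0, i ≤ m + b.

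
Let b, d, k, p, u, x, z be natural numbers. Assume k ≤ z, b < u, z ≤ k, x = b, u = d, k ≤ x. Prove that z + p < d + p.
k ≤ z and z ≤ k, so k = z. x = b and k ≤ x, therefore k ≤ b. k = z, so z ≤ b. Since b < u, z < u. Since u = d, z < d. Then z + p < d + p.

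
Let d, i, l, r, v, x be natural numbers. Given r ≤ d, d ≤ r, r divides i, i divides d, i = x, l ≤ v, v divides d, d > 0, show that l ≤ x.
r ≤ d and d ≤ r, thus r = d. r divides i, so d divides i. From i divides d, d = i. i = x, so d = x. From v divides d and d > 0, v ≤ d. Since l ≤ v, l ≤ d. d = x, so l ≤ x.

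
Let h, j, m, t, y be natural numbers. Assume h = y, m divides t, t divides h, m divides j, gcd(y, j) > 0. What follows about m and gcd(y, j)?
m ≤ gcd(y, j)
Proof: Because m divides t and t divides h, m divides h. Since h = y, m divides y. m divides j, so m divides gcd(y, j). Since gcd(y, j) > 0, m ≤ gcd(y, j).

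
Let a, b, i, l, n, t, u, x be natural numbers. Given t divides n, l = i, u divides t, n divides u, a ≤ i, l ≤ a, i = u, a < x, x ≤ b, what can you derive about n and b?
n < b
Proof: l = i and l ≤ a, so i ≤ a. Since a ≤ i, a = i. i = u, so a = u. From u divides t and t divides n, u divides n. Because n divides u, u = n. a = u, so a = n. Since a < x and x ≤ b, a < b. a = n, so n < b.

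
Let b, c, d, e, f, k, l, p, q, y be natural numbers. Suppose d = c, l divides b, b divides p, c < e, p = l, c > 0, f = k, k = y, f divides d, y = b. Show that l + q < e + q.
Because k = y and y = b, k = b. From p = l and b divides p, b divides l. l divides b, so b = l. k = b, so k = l. f = k and f divides d, therefore k divides d. Since d = c, k divides c. c > 0, so k ≤ c. Since c < e, k < e. Since k = l, l < e. Then l + q < e + q.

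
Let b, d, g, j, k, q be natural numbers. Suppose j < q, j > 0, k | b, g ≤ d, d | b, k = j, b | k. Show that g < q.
From b | k and k | b, b = k. k = j, so b = j. Since d | b, d | j. Because j > 0, d ≤ j. Since g ≤ d, g ≤ j. Since j < q, g < q.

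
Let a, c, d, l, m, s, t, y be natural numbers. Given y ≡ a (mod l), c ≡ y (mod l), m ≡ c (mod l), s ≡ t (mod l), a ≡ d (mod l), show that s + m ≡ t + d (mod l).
m ≡ c (mod l) and c ≡ y (mod l), therefore m ≡ y (mod l). From y ≡ a (mod l), m ≡ a (mod l). Since a ≡ d (mod l), m ≡ d (mod l). Combining with s ≡ t (mod l), by adding congruences, s + m ≡ t + d (mod l).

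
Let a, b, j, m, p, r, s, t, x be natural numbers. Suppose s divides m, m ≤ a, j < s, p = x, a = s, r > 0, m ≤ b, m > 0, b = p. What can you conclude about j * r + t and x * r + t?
j * r + t < x * r + t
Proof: b = p and p = x, thus b = x. Because a = s and m ≤ a, m ≤ s. Because s divides m and m > 0, s ≤ m. m ≤ s, so m = s. Since m ≤ b, s ≤ b. Since j < s, j < b. b = x, so j < x. Since r > 0, by multiplying by a positive, j * r < x * r. Then j * r + t < x * r + t.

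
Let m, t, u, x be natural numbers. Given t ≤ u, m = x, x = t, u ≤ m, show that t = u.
m = x and x = t, so m = t. u ≤ m, so u ≤ t. t ≤ u, so t = u.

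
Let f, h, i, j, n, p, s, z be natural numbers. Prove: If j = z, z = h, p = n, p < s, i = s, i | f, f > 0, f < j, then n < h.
Because j = z and z = h, j = h. p = n and p < s, so n < s. i | f and f > 0, thus i ≤ f. Since i = s, s ≤ f. From f < j, s < j. n < s, so n < j. j = h, so n < h.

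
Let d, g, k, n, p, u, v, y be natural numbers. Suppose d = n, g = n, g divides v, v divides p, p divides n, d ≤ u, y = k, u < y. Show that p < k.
From g divides v and v divides p, g divides p. Since g = n, n divides p. Since p divides n, n = p. d = n, so d = p. y = k and u < y, therefore u < k. d ≤ u, so d < k. Since d = p, p < k.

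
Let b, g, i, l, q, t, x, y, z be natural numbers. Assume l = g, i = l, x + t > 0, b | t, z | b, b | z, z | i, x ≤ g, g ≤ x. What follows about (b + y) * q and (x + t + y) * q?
(b + y) * q ≤ (x + t + y) * q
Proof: From g ≤ x and x ≤ g, g = x. From z | b and b | z, z = b. i = l and l = g, hence i = g. Since z | i, z | g. Because z = b, b | g. From g = x, b | x. b | t, so b | x + t. x + t > 0, so b ≤ x + t. Then b + y ≤ x + t + y. Then (b + y) * q ≤ (x + t + y) * q.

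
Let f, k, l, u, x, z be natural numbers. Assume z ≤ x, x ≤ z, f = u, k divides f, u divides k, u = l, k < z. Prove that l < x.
z ≤ x and x ≤ z, so z = x. Since f = u and k divides f, k divides u. Since u divides k, k = u. Since u = l, k = l. Since k < z, l < z. Since z = x, l < x.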